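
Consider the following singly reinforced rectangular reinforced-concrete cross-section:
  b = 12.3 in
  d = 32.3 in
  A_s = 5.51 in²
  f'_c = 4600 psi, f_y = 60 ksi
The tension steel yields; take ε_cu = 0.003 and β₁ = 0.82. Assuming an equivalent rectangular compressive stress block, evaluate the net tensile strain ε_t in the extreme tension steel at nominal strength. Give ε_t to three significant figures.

a = A_s f_y/(0.85 f'_c b) = 6.874 in.
β₁ = 0.82, so c = a/β₁ = 6.874/0.82 = 8.383 in.
From the linear strain diagram with ε_cu = 0.003: ε_t = 0.003 (d − c)/c = 0.003 × (32.3 − 8.383)/8.383 = 0.00856.
Since ε_t ≥ 0.005, the section is tension-controlled.

ε_t ≈ 0.00856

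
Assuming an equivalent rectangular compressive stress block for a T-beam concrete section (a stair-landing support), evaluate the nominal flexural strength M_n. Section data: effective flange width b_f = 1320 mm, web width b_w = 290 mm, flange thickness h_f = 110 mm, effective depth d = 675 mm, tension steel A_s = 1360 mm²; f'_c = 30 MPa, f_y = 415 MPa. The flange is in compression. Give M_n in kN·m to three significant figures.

M_n ≈ 376 kN·m

Tension: T = A_s f_y = 1360 × 415 = 564400 N.
Try a within the flange: a = T/(0.85 f'_c b_f) = 564400/(0.85 × 30 × 1320) = 16.77 mm.
Since a = 16.77 ≤ h_f = 110 mm, the stress block lies entirely in the flange; analyse as a rectangular beam of width b_f.
M_n = T(d − a/2) = 564400 × (675 − 8.385) = 376.24 × 10⁶ N·mm.
M_n = 376.24 kN·m.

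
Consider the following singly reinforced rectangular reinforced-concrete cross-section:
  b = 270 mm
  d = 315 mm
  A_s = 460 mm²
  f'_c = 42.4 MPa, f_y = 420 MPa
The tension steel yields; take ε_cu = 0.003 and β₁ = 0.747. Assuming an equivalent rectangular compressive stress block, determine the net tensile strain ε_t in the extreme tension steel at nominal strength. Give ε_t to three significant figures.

a = A_s f_y/(0.85 f'_c b) = 19.85 mm.
β₁ = 0.747, so c = a/β₁ = 19.85/0.747 = 26.57 mm.
From the linear strain diagram with ε_cu = 0.003: ε_t = 0.003 (d − c)/c = 0.003 × (315 − 26.57)/26.57 = 0.0326.
Since ε_t ≥ 0.005, the section is tension-controlled.

ε_t ≈ 0.0326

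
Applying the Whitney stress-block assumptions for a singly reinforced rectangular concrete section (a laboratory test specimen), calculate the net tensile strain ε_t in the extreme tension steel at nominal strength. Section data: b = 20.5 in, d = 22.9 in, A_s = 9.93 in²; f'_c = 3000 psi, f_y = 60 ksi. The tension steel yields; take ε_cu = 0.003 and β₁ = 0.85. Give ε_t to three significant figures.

ε_t ≈ 0.00212

a = A_s f_y/(0.85 f'_c b) = 11.397 in.
β₁ = 0.85, so c = a/β₁ = 11.397/0.85 = 13.408 in.
From the linear strain diagram with ε_cu = 0.003: ε_t = 0.003 (d − c)/c = 0.003 × (22.9 − 13.408)/13.408 = 0.00212.
ε_t < 0.004 — the section is over-reinforced for flexure under ACI limits.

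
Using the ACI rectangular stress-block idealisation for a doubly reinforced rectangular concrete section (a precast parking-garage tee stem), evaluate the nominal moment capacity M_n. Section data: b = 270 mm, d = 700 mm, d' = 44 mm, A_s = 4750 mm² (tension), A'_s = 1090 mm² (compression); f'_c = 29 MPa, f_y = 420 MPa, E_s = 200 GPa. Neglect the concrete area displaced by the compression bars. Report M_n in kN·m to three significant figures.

Assume both tension and compression steel yield.
Net tension couple steel: A_s − A'_s = 3660 mm².
a = (A_s − A'_s) f_y / (0.85 f'_c b) = 1537200/(0.85 × 29 × 270) = 230.97 mm.
c = a/β₁ = 230.97/0.843 = 273.99 mm; ε'_s = 0.003(c − d')/c = 0.0025 ≥ f_y/E_s = 0.0021, so compression steel does yield.
M_n = (A_s − A'_s) f_y (d − a/2) + A'_s f_y (d − d') = [1537200 × (700 − 115.485) + 457800 × (700 − 44)] × 10⁻⁶ = 898.52 + 300.32 = 1198.84 kN·m.

M_n ≈ 1200 kN·m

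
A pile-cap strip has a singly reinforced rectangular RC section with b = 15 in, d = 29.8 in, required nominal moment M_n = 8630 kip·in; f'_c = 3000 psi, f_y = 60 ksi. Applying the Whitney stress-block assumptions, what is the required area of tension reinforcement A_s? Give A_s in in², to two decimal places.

From M_n = 0.85 f'_c a b (d − a/2):
a = d − √(d² − 2M_n/(0.85 f'_c b)) = 29.8 − √(29.8² − 2 × 8630/(0.85 × 3 × 15)) = 8.900 in.
A_s = 0.85 f'_c a b / f_y = 0.85 × 3 × 8.900 × 15 / 60 = 5.674 in².

A_s ≈ 5.67 in²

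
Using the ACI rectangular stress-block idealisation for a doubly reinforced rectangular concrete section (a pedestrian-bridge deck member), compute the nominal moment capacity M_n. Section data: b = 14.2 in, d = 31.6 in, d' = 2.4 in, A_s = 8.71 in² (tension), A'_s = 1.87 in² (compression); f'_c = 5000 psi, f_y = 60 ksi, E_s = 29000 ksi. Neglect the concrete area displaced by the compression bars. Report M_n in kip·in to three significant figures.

Assume both steels yield.
a = (A_s − A'_s) f_y/(0.85 f'_c b) = (8.71 − 1.87) × 60/(0.85 × 5 × 14.2) = 6.800 in.
c = a/β₁ = 6.800/0.8 = 8.500 in; ε'_s = 0.003(c − d')/c = 0.0022 ≥ ε_y = 0.0021, so the compression steel yields.
M_n = (A_s − A'_s) f_y (d − a/2) + A'_s f_y (d − d') = 410.4 × (31.6 − 3.4) + 112.2 × (31.6 − 2.4) = 11573.3 + 3276.2 = 14849.5 kip·in.

M_n ≈ 14800 kip·in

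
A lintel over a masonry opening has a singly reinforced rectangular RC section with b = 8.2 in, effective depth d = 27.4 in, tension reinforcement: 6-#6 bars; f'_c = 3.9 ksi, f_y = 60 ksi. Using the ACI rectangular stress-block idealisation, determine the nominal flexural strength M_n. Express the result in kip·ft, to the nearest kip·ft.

A_s = 6 × 0.44 = 2.64 in².
T = A_s f_y = 2.64 × 60 = 158.4 kips.
a = T/(0.85 f'_c b) = 158.4/(0.85 × 3.9 × 8.2) = 5.827 in.
M_n = T(d − a/2) = 158.4 × (27.4 − 2.9135) = 3878.7 kip·in = 3878.7/12 = 323.23 kip·ft.

M_n ≈ 323 kip·ft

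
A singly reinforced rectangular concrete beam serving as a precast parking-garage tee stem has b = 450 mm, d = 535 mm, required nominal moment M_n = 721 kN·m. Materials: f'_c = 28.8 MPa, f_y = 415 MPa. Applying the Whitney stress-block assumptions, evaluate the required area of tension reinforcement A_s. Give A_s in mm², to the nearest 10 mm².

A_s ≈ 3740 mm²

With M_n = 0.85 f'_c a b (d − a/2), solve the quadratic for a:
a = d − √(d² − 2M_n/(0.85 f'_c b)) = 535 − √(535² − 2 × 721×10⁶/(0.85 × 28.8 × 450)) = 140.89 mm.
A_s = 0.85 f'_c a b / f_y = 0.85 × 28.8 × 140.89 × 450 / 415 = 3739.9 mm².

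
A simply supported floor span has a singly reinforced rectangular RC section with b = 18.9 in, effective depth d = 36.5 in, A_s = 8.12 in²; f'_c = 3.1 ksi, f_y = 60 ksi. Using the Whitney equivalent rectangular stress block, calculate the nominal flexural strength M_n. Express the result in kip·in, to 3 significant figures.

T = A_s f_y = 8.12 × 60 = 487.2 kips.
a = T/(0.85 f'_c b) = 487.2/(0.85 × 3.1 × 18.9) = 9.783 in.
M_n = T(d − a/2) = 487.2 × (36.5 − 4.8915) = 15399.7 kip·in.

M_n ≈ 15400 kip·in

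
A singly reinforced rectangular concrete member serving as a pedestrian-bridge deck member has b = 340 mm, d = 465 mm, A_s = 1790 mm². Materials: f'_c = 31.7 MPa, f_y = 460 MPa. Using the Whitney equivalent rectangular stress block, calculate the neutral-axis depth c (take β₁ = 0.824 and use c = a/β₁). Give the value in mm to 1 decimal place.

T = A_s f_y = 1790 × 460 = 823400 N = 823.4 kN.
Setting C = 0.85 f'_c a b equal to T: a = 823400/(0.85 × 31.7 × 340) = 89.878 mm.
With β₁ = 0.824, c = a/β₁ = 89.878/0.824 = 109.1 mm.

c ≈ 109.1 mm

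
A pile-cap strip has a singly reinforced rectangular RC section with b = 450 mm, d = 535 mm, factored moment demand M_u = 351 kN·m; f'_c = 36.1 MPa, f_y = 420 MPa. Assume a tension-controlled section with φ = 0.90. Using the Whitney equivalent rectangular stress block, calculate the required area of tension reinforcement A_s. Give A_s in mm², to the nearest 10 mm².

A_s ≈ 1830 mm²

M_n = M_u/φ = 351/0.90 = 390 kN·m.
With M_n = 0.85 f'_c a b (d − a/2), solve the quadratic for a:
a = d − √(d² − 2M_n/(0.85 f'_c b)) = 535 − √(535² − 2 × 390×10⁶/(0.85 × 36.1 × 450)) = 55.69 mm.
A_s = 0.85 f'_c a b / f_y = 0.85 × 36.1 × 55.69 × 450 / 420 = 1830.9 mm².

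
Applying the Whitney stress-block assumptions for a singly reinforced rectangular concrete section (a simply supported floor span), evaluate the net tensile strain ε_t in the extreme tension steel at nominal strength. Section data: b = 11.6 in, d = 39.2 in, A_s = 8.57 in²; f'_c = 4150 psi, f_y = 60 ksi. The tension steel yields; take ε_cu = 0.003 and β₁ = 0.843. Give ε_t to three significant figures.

a = A_s f_y/(0.85 f'_c b) = 12.566 in.
β₁ = 0.843, so c = a/β₁ = 12.566/0.843 = 14.906 in.
From the linear strain diagram with ε_cu = 0.003: ε_t = 0.003 (d − c)/c = 0.003 × (39.2 − 14.906)/14.906 = 0.00489.
ε_t is between 0.004 and 0.005 — transition zone.

ε_t ≈ 0.00489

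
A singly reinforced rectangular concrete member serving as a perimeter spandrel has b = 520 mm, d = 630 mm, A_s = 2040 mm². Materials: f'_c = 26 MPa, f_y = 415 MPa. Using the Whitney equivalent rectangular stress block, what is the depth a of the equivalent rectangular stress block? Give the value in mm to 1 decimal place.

T = A_s f_y = 2040 × 415 = 846600 N = 846.6 kN.
Setting C = 0.85 f'_c a b equal to T: a = 846600/(0.85 × 26 × 520) = 73.7 mm.

a ≈ 73.7 mm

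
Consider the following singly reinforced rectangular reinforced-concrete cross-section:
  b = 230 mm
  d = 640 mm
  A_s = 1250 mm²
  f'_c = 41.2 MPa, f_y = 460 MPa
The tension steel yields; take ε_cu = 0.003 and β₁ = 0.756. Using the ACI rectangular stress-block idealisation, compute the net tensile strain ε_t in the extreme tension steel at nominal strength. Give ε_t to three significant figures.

ε_t ≈ 0.0173

a = A_s f_y/(0.85 f'_c b) = 71.39 mm.
β₁ = 0.756, so c = a/β₁ = 71.39/0.756 = 94.43 mm.
From the linear strain diagram with ε_cu = 0.003: ε_t = 0.003 (d − c)/c = 0.003 × (640 − 94.43)/94.43 = 0.0173.
Since ε_t ≥ 0.005, the section is tension-controlled.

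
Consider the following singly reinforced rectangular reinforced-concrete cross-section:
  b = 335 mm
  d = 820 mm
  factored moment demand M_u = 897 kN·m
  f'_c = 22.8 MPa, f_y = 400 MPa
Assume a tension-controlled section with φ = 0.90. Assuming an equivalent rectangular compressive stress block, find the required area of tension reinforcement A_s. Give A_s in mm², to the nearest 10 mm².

A_s ≈ 3500 mm²

M_n = M_u/φ = 897/0.90 = 996.667 kN·m.
With M_n = 0.85 f'_c a b (d − a/2), solve the quadratic for a:
a = d − √(d² − 2M_n/(0.85 f'_c b)) = 820 − √(820² − 2 × 996.667×10⁶/(0.85 × 22.8 × 335)) = 215.54 mm.
A_s = 0.85 f'_c a b / f_y = 0.85 × 22.8 × 215.54 × 335 / 400 = 3498.4 mm².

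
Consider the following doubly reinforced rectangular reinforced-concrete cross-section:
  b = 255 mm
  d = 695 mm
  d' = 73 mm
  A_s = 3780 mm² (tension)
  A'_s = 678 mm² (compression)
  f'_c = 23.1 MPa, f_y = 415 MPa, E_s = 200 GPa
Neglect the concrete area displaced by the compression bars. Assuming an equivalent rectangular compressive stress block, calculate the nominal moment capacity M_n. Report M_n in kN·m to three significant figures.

M_n ≈ 904 kN·m

Assume both tension and compression steel yield.
Net tension couple steel: A_s − A'_s = 3102 mm².
a = (A_s − A'_s) f_y / (0.85 f'_c b) = 1287330/(0.85 × 23.1 × 255) = 257.11 mm.
c = a/β₁ = 257.11/0.85 = 302.48 mm; ε'_s = 0.003(c − d')/c = 0.0023 ≥ f_y/E_s = 0.0021, so compression steel does yield.
M_n = (A_s − A'_s) f_y (d − a/2) + A'_s f_y (d − d') = [1287330 × (695 − 128.555) + 281370 × (695 − 73)] × 10⁻⁶ = 729.20 + 175.01 = 904.21 kN·m.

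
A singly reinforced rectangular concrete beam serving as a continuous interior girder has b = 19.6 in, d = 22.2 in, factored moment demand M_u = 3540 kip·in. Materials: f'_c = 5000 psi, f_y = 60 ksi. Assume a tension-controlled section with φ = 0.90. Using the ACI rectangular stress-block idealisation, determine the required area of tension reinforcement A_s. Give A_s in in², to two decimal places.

A_s ≈ 3.11 in²

M_n = M_u/φ = 3540/0.90 = 3933.33 kip·in.
From M_n = 0.85 f'_c a b (d − a/2):
a = d − √(d² − 2M_n/(0.85 f'_c b)) = 22.2 − √(22.2² − 2 × 3933.33/(0.85 × 5 × 19.6)) = 2.240 in.
A_s = 0.85 f'_c a b / f_y = 0.85 × 5 × 2.240 × 19.6 / 60 = 3.110 in².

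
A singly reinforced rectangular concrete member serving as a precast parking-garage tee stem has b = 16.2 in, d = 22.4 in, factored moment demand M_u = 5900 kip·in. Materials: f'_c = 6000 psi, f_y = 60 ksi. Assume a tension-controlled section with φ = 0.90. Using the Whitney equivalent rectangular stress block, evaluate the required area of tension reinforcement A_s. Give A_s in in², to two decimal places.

A_s ≈ 5.34 in²

M_n = M_u/φ = 5900/0.90 = 6555.56 kip·in.
From M_n = 0.85 f'_c a b (d − a/2):
a = d − √(d² − 2M_n/(0.85 f'_c b)) = 22.4 − √(22.4² − 2 × 6555.56/(0.85 × 6 × 16.2)) = 3.878 in.
A_s = 0.85 f'_c a b / f_y = 0.85 × 6 × 3.878 × 16.2 / 60 = 5.340 in².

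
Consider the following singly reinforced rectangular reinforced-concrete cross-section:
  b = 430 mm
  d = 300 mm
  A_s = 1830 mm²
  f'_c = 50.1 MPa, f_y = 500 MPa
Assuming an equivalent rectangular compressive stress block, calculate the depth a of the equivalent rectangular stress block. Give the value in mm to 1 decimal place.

T = A_s f_y = 1830 × 500 = 915000 N = 915 kN.
Setting C = 0.85 f'_c a b equal to T: a = 915000/(0.85 × 50.1 × 430) = 50.0 mm.

a ≈ 50.0 mm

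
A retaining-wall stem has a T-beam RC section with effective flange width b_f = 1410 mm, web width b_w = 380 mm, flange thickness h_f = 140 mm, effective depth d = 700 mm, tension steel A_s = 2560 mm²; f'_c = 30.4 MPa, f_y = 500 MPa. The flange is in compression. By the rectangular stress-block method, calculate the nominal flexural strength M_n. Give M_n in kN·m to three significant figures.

M_n ≈ 874 kN·m

Tension: T = A_s f_y = 2560 × 500 = 1280000 N.
Try a within the flange: a = T/(0.85 f'_c b_f) = 1280000/(0.85 × 30.4 × 1410) = 35.13 mm.
Since a = 35.13 ≤ h_f = 140 mm, the stress block lies entirely in the flange; analyse as a rectangular beam of width b_f.
M_n = T(d − a/2) = 1280000 × (700 − 17.565) = 873.52 × 10⁶ N·mm.
M_n = 873.52 kN·m.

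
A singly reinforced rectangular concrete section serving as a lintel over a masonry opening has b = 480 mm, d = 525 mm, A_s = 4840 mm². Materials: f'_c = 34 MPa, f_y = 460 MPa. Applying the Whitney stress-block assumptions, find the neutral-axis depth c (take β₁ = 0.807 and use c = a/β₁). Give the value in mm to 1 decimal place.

T = A_s f_y = 4840 × 460 = 2226400 N = 2226.4 kN.
Setting C = 0.85 f'_c a b equal to T: a = 2226400/(0.85 × 34 × 480) = 160.496 mm.
With β₁ = 0.807, c = a/β₁ = 160.496/0.807 = 198.9 mm.

c ≈ 198.9 mm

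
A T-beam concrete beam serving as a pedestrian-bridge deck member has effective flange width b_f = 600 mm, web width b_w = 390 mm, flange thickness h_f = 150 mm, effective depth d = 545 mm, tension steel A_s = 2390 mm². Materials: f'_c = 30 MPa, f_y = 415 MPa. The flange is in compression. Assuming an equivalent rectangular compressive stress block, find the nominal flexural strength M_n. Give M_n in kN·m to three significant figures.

M_n ≈ 508 kN·m

Tension: T = A_s f_y = 2390 × 415 = 991850 N.
Try a within the flange: a = T/(0.85 f'_c b_f) = 991850/(0.85 × 30 × 600) = 64.83 mm.
Since a = 64.83 ≤ h_f = 150 mm, the stress block lies entirely in the flange; analyse as a rectangular beam of width b_f.
M_n = T(d − a/2) = 991850 × (545 − 32.415) = 508.41 × 10⁶ N·mm.
M_n = 508.41 kN·m.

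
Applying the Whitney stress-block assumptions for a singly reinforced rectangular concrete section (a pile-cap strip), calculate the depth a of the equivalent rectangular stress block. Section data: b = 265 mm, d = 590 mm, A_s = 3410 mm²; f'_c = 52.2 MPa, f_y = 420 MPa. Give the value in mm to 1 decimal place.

a ≈ 121.8 mm

T = A_s f_y = 3410 × 420 = 1432200 N = 1432.2 kN.
Setting C = 0.85 f'_c a b equal to T: a = 1432200/(0.85 × 52.2 × 265) = 121.8 mm.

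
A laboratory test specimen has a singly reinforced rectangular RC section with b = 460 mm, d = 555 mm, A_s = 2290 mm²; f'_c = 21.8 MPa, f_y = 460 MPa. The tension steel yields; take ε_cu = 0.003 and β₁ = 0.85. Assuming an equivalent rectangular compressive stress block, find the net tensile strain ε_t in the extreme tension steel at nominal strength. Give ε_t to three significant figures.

a = A_s f_y/(0.85 f'_c b) = 123.58 mm.
β₁ = 0.85, so c = a/β₁ = 123.58/0.85 = 145.39 mm.
From the linear strain diagram with ε_cu = 0.003: ε_t = 0.003 (d − c)/c = 0.003 × (555 − 145.39)/145.39 = 0.00845.
Since ε_t ≥ 0.005, the section is tension-controlled.

ε_t ≈ 0.00845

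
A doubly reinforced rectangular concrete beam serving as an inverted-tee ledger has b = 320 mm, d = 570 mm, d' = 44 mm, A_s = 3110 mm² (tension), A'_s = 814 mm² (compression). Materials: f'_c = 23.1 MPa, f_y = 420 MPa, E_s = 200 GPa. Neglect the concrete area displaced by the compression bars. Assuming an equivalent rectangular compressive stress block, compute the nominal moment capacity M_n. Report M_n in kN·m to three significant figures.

M_n ≈ 655 kN·m

Assume both tension and compression steel yield.
Net tension couple steel: A_s − A'_s = 2296 mm².
a = (A_s − A'_s) f_y / (0.85 f'_c b) = 964320/(0.85 × 23.1 × 320) = 153.48 mm.
c = a/β₁ = 153.48/0.85 = 180.56 mm; ε'_s = 0.003(c − d')/c = 0.0023 ≥ f_y/E_s = 0.0021, so compression steel does yield.
M_n = (A_s − A'_s) f_y (d − a/2) + A'_s f_y (d − d') = [964320 × (570 − 76.74) + 341880 × (570 − 44)] × 10⁻⁶ = 475.66 + 179.83 = 655.49 kN·m.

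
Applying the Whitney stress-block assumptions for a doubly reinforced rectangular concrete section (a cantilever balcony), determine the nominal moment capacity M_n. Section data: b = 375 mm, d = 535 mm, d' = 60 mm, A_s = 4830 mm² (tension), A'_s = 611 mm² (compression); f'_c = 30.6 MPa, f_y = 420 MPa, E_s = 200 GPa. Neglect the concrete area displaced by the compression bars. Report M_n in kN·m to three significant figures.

M_n ≈ 909 kN·m

Assume both tension and compression steel yield.
Net tension couple steel: A_s − A'_s = 4219 mm².
a = (A_s − A'_s) f_y / (0.85 f'_c b) = 1771980/(0.85 × 30.6 × 375) = 181.67 mm.
c = a/β₁ = 181.67/0.831 = 218.62 mm; ε'_s = 0.003(c − d')/c = 0.0022 ≥ f_y/E_s = 0.0021, so compression steel does yield.
M_n = (A_s − A'_s) f_y (d − a/2) + A'_s f_y (d − d') = [1771980 × (535 − 90.835) + 256620 × (535 − 60)] × 10⁻⁶ = 787.05 + 121.89 = 908.94 kN·m.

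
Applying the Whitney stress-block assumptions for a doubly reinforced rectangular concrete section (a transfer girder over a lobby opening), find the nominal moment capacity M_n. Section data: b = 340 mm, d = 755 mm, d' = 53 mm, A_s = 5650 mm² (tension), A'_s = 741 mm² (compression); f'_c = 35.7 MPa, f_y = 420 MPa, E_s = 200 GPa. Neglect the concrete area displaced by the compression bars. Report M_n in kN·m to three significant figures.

Assume both tension and compression steel yield.
Net tension couple steel: A_s − A'_s = 4909 mm².
a = (A_s − A'_s) f_y / (0.85 f'_c b) = 2061780/(0.85 × 35.7 × 340) = 199.84 mm.
c = a/β₁ = 199.84/0.795 = 251.37 mm; ε'_s = 0.003(c − d')/c = 0.0024 ≥ f_y/E_s = 0.0021, so compression steel does yield.
M_n = (A_s − A'_s) f_y (d − a/2) + A'_s f_y (d − d') = [2061780 × (755 − 99.92) + 311220 × (755 − 53)] × 10⁻⁶ = 1350.63 + 218.48 = 1569.11 kN·m.

M_n ≈ 1570 kN·m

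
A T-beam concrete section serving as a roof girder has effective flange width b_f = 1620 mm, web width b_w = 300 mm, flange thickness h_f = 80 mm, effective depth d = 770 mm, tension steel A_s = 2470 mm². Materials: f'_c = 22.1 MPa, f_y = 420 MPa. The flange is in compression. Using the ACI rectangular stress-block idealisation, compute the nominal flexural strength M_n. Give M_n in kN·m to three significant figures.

Tension: T = A_s f_y = 2470 × 420 = 1037400 N.
Try a within the flange: a = T/(0.85 f'_c b_f) = 1037400/(0.85 × 22.1 × 1620) = 34.09 mm.
Since a = 34.09 ≤ h_f = 80 mm, the stress block lies entirely in the flange; analyse as a rectangular beam of width b_f.
M_n = T(d − a/2) = 1037400 × (770 − 17.045) = 781.12 × 10⁶ N·mm.
M_n = 781.12 kN·m.

M_n ≈ 781 kN·m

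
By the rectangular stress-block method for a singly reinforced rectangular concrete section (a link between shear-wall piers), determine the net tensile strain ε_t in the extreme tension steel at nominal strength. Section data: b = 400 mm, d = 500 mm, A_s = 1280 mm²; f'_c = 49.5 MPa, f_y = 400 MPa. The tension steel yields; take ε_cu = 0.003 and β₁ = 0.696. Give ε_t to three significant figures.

ε_t ≈ 0.0313

a = A_s f_y/(0.85 f'_c b) = 30.42 mm.
β₁ = 0.696, so c = a/β₁ = 30.42/0.696 = 43.71 mm.
From the linear strain diagram with ε_cu = 0.003: ε_t = 0.003 (d − c)/c = 0.003 × (500 − 43.71)/43.71 = 0.0313.
Since ε_t ≥ 0.005, the section is tension-controlled.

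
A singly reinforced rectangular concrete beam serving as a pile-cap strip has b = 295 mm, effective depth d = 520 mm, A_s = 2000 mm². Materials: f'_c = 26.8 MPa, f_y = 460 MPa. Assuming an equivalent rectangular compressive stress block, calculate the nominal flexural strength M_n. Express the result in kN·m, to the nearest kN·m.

M_n ≈ 415 kN·m

T = A_s f_y = 2000 × 460 = 920000 N = 920 kN.
From C = T: a = T/(0.85 f'_c b) = 920000/(0.85 × 26.8 × 295) = 136.90 mm.
M_n = T(d − a/2) = 920 kN × (520 − 68.45) mm = 415.43 kN·m.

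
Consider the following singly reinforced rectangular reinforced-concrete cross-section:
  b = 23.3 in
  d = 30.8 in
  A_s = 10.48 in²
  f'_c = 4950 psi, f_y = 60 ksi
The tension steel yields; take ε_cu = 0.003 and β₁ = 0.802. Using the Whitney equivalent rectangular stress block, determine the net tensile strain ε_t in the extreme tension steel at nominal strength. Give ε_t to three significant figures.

a = A_s f_y/(0.85 f'_c b) = 6.414 in.
β₁ = 0.802, so c = a/β₁ = 6.414/0.802 = 7.998 in.
From the linear strain diagram with ε_cu = 0.003: ε_t = 0.003 (d − c)/c = 0.003 × (30.8 − 7.998)/7.998 = 0.00855.
Since ε_t ≥ 0.005, the section is tension-controlled.

ε_t ≈ 0.00855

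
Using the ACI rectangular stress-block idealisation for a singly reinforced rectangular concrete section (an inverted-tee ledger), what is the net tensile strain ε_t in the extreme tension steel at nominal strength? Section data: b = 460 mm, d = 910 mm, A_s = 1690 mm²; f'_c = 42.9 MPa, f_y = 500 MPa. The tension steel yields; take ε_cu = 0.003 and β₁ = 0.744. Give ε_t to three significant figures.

ε_t ≈ 0.0373

a = A_s f_y/(0.85 f'_c b) = 50.38 mm.
β₁ = 0.744, so c = a/β₁ = 50.38/0.744 = 67.72 mm.
From the linear strain diagram with ε_cu = 0.003: ε_t = 0.003 (d − c)/c = 0.003 × (910 − 67.72)/67.72 = 0.0373.
Since ε_t ≥ 0.005, the section is tension-controlled.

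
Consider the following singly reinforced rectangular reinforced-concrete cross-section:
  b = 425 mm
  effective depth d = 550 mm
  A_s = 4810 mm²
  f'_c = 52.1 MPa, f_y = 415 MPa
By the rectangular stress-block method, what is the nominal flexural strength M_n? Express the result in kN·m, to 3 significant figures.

M_n ≈ 992 kN·m

T = A_s f_y = 4810 × 415 = 1996150 N = 1996.15 kN.
From C = T: a = T/(0.85 f'_c b) = 1996150/(0.85 × 52.1 × 425) = 106.06 mm.
M_n = T(d − a/2) = 1996.15 kN × (550 − 53.03) mm = 992.03 kN·m.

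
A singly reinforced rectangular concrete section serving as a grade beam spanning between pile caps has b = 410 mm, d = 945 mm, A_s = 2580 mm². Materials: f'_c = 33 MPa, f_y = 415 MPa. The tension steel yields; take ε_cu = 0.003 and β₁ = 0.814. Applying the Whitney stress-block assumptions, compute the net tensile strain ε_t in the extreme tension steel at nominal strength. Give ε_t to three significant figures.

a = A_s f_y/(0.85 f'_c b) = 93.10 mm.
β₁ = 0.814, so c = a/β₁ = 93.10/0.814 = 114.37 mm.
From the linear strain diagram with ε_cu = 0.003: ε_t = 0.003 (d − c)/c = 0.003 × (945 − 114.37)/114.37 = 0.0218.
Since ε_t ≥ 0.005, the section is tension-controlled.

ε_t ≈ 0.0218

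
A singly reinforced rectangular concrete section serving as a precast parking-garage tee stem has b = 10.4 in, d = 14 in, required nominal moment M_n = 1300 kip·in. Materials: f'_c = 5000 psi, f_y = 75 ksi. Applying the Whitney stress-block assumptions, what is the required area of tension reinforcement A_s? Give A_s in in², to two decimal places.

From M_n = 0.85 f'_c a b (d − a/2):
a = d − √(d² − 2M_n/(0.85 f'_c b)) = 14 − √(14² − 2 × 1300/(0.85 × 5 × 10.4)) = 2.288 in.
A_s = 0.85 f'_c a b / f_y = 0.85 × 5 × 2.288 × 10.4 / 75 = 1.348 in².

A_s ≈ 1.35 in²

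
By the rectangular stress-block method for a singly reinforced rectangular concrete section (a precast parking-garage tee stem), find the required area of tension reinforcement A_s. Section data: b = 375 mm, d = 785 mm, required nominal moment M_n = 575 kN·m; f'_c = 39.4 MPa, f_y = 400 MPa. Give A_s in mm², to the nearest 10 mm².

With M_n = 0.85 f'_c a b (d − a/2), solve the quadratic for a:
a = d − √(d² − 2M_n/(0.85 f'_c b)) = 785 − √(785² − 2 × 575×10⁶/(0.85 × 39.4 × 375)) = 60.67 mm.
A_s = 0.85 f'_c a b / f_y = 0.85 × 39.4 × 60.67 × 375 / 400 = 1904.8 mm².

A_s ≈ 1900 mm²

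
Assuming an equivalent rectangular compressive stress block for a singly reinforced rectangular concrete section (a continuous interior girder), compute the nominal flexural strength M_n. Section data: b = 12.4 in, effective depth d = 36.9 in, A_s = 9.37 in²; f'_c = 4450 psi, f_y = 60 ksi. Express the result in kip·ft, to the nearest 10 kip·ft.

T = A_s f_y = 9.37 × 60 = 562.2 kips.
a = T/(0.85 f'_c b) = 562.2/(0.85 × 4.45 × 12.4) = 11.986 in.
M_n = T(d − a/2) = 562.2 × (36.9 − 5.993) = 17375.9 kip·in = 17375.9/12 = 1447.99 kip·ft.

M_n ≈ 1450 kip·ft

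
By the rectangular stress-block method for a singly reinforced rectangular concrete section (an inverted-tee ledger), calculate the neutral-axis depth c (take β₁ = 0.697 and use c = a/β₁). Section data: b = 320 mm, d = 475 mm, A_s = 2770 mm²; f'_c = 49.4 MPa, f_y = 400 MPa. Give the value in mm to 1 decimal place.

c ≈ 118.3 mm

T = A_s f_y = 2770 × 400 = 1108000 N = 1108 kN.
Setting C = 0.85 f'_c a b equal to T: a = 1108000/(0.85 × 49.4 × 320) = 82.460 mm.
With β₁ = 0.697, c = a/β₁ = 82.460/0.697 = 118.3 mm.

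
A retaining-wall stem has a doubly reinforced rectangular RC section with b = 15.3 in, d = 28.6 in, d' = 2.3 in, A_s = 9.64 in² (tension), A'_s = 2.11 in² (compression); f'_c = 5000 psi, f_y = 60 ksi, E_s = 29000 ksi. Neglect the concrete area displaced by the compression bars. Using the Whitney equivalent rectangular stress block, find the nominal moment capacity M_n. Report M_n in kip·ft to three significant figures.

M_n ≈ 1220 kip·ft

Assume both steels yield.
a = (A_s − A'_s) f_y/(0.85 f'_c b) = (9.64 − 2.11) × 60/(0.85 × 5 × 15.3) = 6.948 in.
c = a/β₁ = 6.948/0.8 = 8.685 in; ε'_s = 0.003(c − d')/c = 0.0022 ≥ ε_y = 0.0021, so the compression steel yields.
M_n = (A_s − A'_s) f_y (d − a/2) + A'_s f_y (d − d') = 451.8 × (28.6 − 3.474) + 126.6 × (28.6 − 2.3) = 11351.9 + 3329.6 = 14681.5 kip·in = 14681.5/12 = 1223.46 kip·ft.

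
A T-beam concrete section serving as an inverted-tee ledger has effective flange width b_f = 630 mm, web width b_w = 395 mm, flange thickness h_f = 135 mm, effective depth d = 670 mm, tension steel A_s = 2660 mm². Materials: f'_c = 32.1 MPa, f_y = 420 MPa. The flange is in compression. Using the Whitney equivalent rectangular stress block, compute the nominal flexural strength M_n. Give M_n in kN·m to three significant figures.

M_n ≈ 712 kN·m

Tension: T = A_s f_y = 2660 × 420 = 1117200 N.
Try a within the flange: a = T/(0.85 f'_c b_f) = 1117200/(0.85 × 32.1 × 630) = 64.99 mm.
Since a = 64.99 ≤ h_f = 135 mm, the stress block lies entirely in the flange; analyse as a rectangular beam of width b_f.
M_n = T(d − a/2) = 1117200 × (670 − 32.495) = 712.22 × 10⁶ N·mm.
M_n = 712.22 kN·m.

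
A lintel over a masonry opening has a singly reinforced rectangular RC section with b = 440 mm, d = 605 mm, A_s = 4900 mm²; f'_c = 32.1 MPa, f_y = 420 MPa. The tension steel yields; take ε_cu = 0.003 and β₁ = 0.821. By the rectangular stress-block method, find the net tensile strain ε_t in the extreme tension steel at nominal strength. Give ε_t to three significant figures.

ε_t ≈ 0.00569

a = A_s f_y/(0.85 f'_c b) = 171.42 mm.
β₁ = 0.821, so c = a/β₁ = 171.42/0.821 = 208.79 mm.
From the linear strain diagram with ε_cu = 0.003: ε_t = 0.003 (d − c)/c = 0.003 × (605 − 208.79)/208.79 = 0.00569.
Since ε_t ≥ 0.005, the section is tension-controlled.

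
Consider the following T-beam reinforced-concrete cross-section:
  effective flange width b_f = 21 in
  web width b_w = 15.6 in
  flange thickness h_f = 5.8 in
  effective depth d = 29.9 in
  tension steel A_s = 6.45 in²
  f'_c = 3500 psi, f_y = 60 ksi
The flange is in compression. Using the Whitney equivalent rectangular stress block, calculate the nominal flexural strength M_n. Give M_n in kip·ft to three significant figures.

Tension: T = A_s f_y = 6.45 × 60 = 387 kips.
Try a within the flange: a = T/(0.85 f'_c b_f) = 387/(0.85 × 3.5 × 21) = 6.194 in.
a = 6.194 > h_f = 5.8 in: the block extends into the web. Split into flange-overhang and web parts.
C_f = 0.85 f'_c (b_f − b_w) h_f = 0.85 × 3.5 × (21 − 15.6) × 5.8 = 93.2 kips.
Remaining web compression depth: a_w = (T − C_f)/(0.85 f'_c b_w) = (387 − 93.2)/(0.85 × 3.5 × 15.6) = 6.331 in.
M_n = C_f(d − h_f/2) + (T − C_f)(d − a_w/2) = 93.2 × (29.9 − 2.9) + 293.8 × (29.9 − 3.1655) = 2516.4 + 7854.6 = 10371.0 kip·in.
M_n = 10371.0/12 = 864.25 kip·ft.

M_n ≈ 864 kip·ft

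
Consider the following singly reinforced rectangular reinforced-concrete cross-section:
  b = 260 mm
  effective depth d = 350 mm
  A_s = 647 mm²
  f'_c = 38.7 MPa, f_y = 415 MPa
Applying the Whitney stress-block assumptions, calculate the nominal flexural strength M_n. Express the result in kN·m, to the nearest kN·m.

M_n ≈ 90 kN·m

T = A_s f_y = 647 × 415 = 268505 N = 268.505 kN.
From C = T: a = T/(0.85 f'_c b) = 268505/(0.85 × 38.7 × 260) = 31.39 mm.
M_n = T(d − a/2) = 268.505 kN × (350 − 15.695) mm = 89.76 kN·m.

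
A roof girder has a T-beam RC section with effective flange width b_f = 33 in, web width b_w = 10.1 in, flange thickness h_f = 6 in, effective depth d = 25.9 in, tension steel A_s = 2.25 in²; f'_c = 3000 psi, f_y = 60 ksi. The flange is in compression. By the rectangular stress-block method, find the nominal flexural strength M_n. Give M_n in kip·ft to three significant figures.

M_n ≈ 282 kip·ft

Tension: T = A_s f_y = 2.25 × 60 = 135 kips.
Try a within the flange: a = T/(0.85 f'_c b_f) = 135/(0.85 × 3 × 33) = 1.604 in.
Since a = 1.604 ≤ h_f = 6 in, the stress block lies entirely in the flange; analyse as a rectangular beam of width b_f.
M_n = T(d − a/2) = 135 × (25.9 − 0.802) = 3388.2 kip·in.
M_n = 3388.2/12 = 282.35 kip·ft.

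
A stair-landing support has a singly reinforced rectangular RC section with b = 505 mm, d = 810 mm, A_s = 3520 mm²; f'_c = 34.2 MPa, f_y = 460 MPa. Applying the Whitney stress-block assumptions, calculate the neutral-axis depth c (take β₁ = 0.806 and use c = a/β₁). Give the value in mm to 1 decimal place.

c ≈ 136.8 mm

T = A_s f_y = 3520 × 460 = 1619200 N = 1619.2 kN.
Setting C = 0.85 f'_c a b equal to T: a = 1619200/(0.85 × 34.2 × 505) = 110.297 mm.
With β₁ = 0.806, c = a/β₁ = 110.297/0.806 = 136.8 mm.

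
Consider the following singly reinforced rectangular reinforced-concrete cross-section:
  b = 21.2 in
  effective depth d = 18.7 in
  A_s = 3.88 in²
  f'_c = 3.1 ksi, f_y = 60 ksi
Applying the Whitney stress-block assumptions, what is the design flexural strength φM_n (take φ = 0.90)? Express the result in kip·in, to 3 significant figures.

T = A_s f_y = 3.88 × 60 = 232.8 kips.
a = T/(0.85 f'_c b) = 232.8/(0.85 × 3.1 × 21.2) = 4.167 in.
M_n = T(d − a/2) = 232.8 × (18.7 − 2.0835) = 3868.3 kip·in.
φM_n = 0.90 × 3868.3 = 3481.5 kip·in.

φM_n ≈ 3480 kip·in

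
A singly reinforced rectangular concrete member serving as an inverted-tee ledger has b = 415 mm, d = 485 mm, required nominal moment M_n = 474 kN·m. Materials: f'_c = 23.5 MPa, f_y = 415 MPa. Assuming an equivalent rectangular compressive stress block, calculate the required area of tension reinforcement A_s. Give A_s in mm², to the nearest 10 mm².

A_s ≈ 2740 mm²

With M_n = 0.85 f'_c a b (d − a/2), solve the quadratic for a:
a = d − √(d² − 2M_n/(0.85 f'_c b)) = 485 − √(485² − 2 × 474×10⁶/(0.85 × 23.5 × 415)) = 137.34 mm.
A_s = 0.85 f'_c a b / f_y = 0.85 × 23.5 × 137.34 × 415 / 415 = 2743.4 mm².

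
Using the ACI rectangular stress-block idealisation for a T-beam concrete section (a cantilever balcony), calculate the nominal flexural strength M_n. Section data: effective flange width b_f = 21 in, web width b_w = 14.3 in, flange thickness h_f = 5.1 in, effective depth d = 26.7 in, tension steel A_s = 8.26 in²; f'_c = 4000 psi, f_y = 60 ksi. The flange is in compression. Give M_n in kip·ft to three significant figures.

Tension: T = A_s f_y = 8.26 × 60 = 495.6 kips.
Try a within the flange: a = T/(0.85 f'_c b_f) = 495.6/(0.85 × 4 × 21) = 6.941 in.
a = 6.941 > h_f = 5.1 in: the block extends into the web. Split into flange-overhang and web parts.
C_f = 0.85 f'_c (b_f − b_w) h_f = 0.85 × 4 × (21 − 14.3) × 5.1 = 116.2 kips.
Remaining web compression depth: a_w = (T − C_f)/(0.85 f'_c b_w) = (495.6 − 116.2)/(0.85 × 4 × 14.3) = 7.803 in.
M_n = C_f(d − h_f/2) + (T − C_f)(d − a_w/2) = 116.2 × (26.7 − 2.55) + 379.4 × (26.7 − 3.9015) = 2806.2 + 8649.8 = 11456.0 kip·in.
M_n = 11456.0/12 = 954.67 kip·ft.

M_n ≈ 955 kip·ft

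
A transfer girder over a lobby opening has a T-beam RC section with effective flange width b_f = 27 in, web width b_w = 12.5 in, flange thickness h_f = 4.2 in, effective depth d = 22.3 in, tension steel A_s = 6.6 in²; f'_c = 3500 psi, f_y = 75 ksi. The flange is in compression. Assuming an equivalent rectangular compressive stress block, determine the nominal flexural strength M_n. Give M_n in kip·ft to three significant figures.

Tension: T = A_s f_y = 6.6 × 75 = 495 kips.
Try a within the flange: a = T/(0.85 f'_c b_f) = 495/(0.85 × 3.5 × 27) = 6.162 in.
a = 6.162 > h_f = 4.2 in: the block extends into the web. Split into flange-overhang and web parts.
C_f = 0.85 f'_c (b_f − b_w) h_f = 0.85 × 3.5 × (27 − 12.5) × 4.2 = 181.2 kips.
Remaining web compression depth: a_w = (T − C_f)/(0.85 f'_c b_w) = (495 − 181.2)/(0.85 × 3.5 × 12.5) = 8.438 in.
M_n = C_f(d − h_f/2) + (T − C_f)(d − a_w/2) = 181.2 × (22.3 − 2.1) + 313.8 × (22.3 − 4.219) = 3660.2 + 5673.8 = 9334.0 kip·in.
M_n = 9334.0/12 = 777.83 kip·ft.

M_n ≈ 778 kip·ft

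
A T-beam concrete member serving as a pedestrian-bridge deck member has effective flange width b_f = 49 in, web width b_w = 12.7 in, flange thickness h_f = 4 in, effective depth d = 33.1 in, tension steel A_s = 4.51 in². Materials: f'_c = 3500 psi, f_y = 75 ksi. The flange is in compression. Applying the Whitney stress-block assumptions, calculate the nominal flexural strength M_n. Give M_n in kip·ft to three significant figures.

M_n ≈ 900 kip·ft

Tension: T = A_s f_y = 4.51 × 75 = 338.25 kips.
Try a within the flange: a = T/(0.85 f'_c b_f) = 338.25/(0.85 × 3.5 × 49) = 2.320 in.
Since a = 2.320 ≤ h_f = 4 in, the stress block lies entirely in the flange; analyse as a rectangular beam of width b_f.
M_n = T(d − a/2) = 338.25 × (33.1 − 1.16) = 10803.7 kip·in.
M_n = 10803.7/12 = 900.31 kip·ft.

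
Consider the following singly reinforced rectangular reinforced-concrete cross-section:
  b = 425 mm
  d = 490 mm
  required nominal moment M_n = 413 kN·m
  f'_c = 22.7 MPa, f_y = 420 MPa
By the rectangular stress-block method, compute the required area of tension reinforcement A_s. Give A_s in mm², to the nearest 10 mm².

A_s ≈ 2280 mm²

With M_n = 0.85 f'_c a b (d − a/2), solve the quadratic for a:
a = d − √(d² − 2M_n/(0.85 f'_c b)) = 490 − √(490² − 2 × 413×10⁶/(0.85 × 22.7 × 425)) = 116.67 mm.
A_s = 0.85 f'_c a b / f_y = 0.85 × 22.7 × 116.67 × 425 / 420 = 2277.9 mm².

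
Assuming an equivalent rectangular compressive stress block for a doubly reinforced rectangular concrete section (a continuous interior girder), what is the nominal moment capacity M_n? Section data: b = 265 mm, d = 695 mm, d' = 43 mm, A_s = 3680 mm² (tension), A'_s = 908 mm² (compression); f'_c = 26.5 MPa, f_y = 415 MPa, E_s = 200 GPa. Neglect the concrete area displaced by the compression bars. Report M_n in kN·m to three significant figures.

M_n ≈ 934 kN·m

Assume both tension and compression steel yield.
Net tension couple steel: A_s − A'_s = 2772 mm².
a = (A_s − A'_s) f_y / (0.85 f'_c b) = 1150380/(0.85 × 26.5 × 265) = 192.72 mm.
c = a/β₁ = 192.72/0.85 = 226.73 mm; ε'_s = 0.003(c − d')/c = 0.0024 ≥ f_y/E_s = 0.0021, so compression steel does yield.
M_n = (A_s − A'_s) f_y (d − a/2) + A'_s f_y (d − d') = [1150380 × (695 − 96.36) + 376820 × (695 − 43)] × 10⁻⁶ = 688.66 + 245.69 = 934.35 kN·m.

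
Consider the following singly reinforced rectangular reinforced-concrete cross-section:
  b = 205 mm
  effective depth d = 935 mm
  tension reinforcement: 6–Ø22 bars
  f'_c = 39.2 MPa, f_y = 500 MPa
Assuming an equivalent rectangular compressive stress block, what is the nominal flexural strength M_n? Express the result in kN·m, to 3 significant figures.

M_n ≈ 971 kN·m

A_s = 6 × 380 = 2280 mm².
T = A_s f_y = 2280 × 500 = 1140000 N = 1140 kN.
From C = T: a = T/(0.85 f'_c b) = 1140000/(0.85 × 39.2 × 205) = 166.90 mm.
M_n = T(d − a/2) = 1140 kN × (935 − 83.45) mm = 970.77 kN·m.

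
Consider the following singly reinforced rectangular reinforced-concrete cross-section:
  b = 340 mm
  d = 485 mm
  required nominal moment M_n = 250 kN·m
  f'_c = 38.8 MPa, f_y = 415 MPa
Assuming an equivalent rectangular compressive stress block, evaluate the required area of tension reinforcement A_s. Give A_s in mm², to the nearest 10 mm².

A_s ≈ 1310 mm²

With M_n = 0.85 f'_c a b (d − a/2), solve the quadratic for a:
a = d − √(d² − 2M_n/(0.85 f'_c b)) = 485 − √(485² − 2 × 250×10⁶/(0.85 × 38.8 × 340)) = 48.38 mm.
A_s = 0.85 f'_c a b / f_y = 0.85 × 38.8 × 48.38 × 340 / 415 = 1307.2 mm².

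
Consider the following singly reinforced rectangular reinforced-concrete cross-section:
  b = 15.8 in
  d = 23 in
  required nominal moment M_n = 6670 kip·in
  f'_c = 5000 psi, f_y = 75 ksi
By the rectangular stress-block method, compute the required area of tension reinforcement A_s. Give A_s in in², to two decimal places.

A_s ≈ 4.32 in²

From M_n = 0.85 f'_c a b (d − a/2):
a = d − √(d² − 2M_n/(0.85 f'_c b)) = 23 − √(23² − 2 × 6670/(0.85 × 5 × 15.8)) = 4.825 in.
A_s = 0.85 f'_c a b / f_y = 0.85 × 5 × 4.825 × 15.8 / 75 = 4.320 in².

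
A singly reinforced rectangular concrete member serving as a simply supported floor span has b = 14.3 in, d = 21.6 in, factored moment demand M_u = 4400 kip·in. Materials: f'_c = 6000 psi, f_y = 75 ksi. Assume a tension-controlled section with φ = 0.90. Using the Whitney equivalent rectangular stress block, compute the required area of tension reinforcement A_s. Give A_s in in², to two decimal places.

A_s ≈ 3.27 in²

M_n = M_u/φ = 4400/0.90 = 4888.89 kip·in.
From M_n = 0.85 f'_c a b (d − a/2):
a = d − √(d² − 2M_n/(0.85 f'_c b)) = 21.6 − √(21.6² − 2 × 4888.89/(0.85 × 6 × 14.3)) = 3.366 in.
A_s = 0.85 f'_c a b / f_y = 0.85 × 6 × 3.366 × 14.3 / 75 = 3.273 in².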